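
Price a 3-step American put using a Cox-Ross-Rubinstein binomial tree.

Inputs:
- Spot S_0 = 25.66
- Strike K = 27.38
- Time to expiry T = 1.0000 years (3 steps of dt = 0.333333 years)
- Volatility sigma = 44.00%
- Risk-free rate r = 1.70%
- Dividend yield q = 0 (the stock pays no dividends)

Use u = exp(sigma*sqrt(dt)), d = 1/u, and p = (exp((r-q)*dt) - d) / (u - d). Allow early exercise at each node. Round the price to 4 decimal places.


dt = T/N = 0.333333
u = exp(sigma*sqrt(dt)) = 1.289216; d = 1/u = 0.775665
p = (exp((r-q)*dt) - d) / (u - d) = 0.447896
Discount per step: exp(-r*dt) = 0.994349
Stock lattice S(k, i) with i counting down-moves:
  k=0: S(0,0) = 25.6600
  k=1: S(1,0) = 33.0813; S(1,1) = 19.9036
  k=2: S(2,0) = 42.6489; S(2,1) = 25.6600; S(2,2) = 15.4385
  k=3: S(3,0) = 54.9836; S(3,1) = 33.0813; S(3,2) = 19.9036; S(3,3) = 11.9751
Terminal payoffs V(N, i) = max(K - S_T, 0):
  V(3,0) = 0.000000; V(3,1) = 0.000000; V(3,2) = 7.476427; V(3,3) = 15.404882
Backward induction: V(k, i) = exp(-r*dt) * [p * V(k+1, i) + (1-p) * V(k+1, i+1)]; then take max(V_cont, immediate exercise) for American.
  V(2,0) = exp(-r*dt) * [p*0.000000 + (1-p)*0.000000] = 0.000000; exercise = 0.000000; V(2,0) = max -> 0.000000
  V(2,1) = exp(-r*dt) * [p*0.000000 + (1-p)*7.476427] = 4.104438; exercise = 1.720000; V(2,1) = max -> 4.104438
  V(2,2) = exp(-r*dt) * [p*7.476427 + (1-p)*15.404882] = 11.786774; exercise = 11.941489; V(2,2) = max -> 11.941489
  V(1,0) = exp(-r*dt) * [p*0.000000 + (1-p)*4.104438] = 2.253270; exercise = 0.000000; V(1,0) = max -> 2.253270
  V(1,1) = exp(-r*dt) * [p*4.104438 + (1-p)*11.941489] = 8.383659; exercise = 7.476427; V(1,1) = max -> 8.383659
  V(0,0) = exp(-r*dt) * [p*2.253270 + (1-p)*8.383659] = 5.606022; exercise = 1.720000; V(0,0) = max -> 5.606022

Answer: Price = V(0,0) = 5.6060


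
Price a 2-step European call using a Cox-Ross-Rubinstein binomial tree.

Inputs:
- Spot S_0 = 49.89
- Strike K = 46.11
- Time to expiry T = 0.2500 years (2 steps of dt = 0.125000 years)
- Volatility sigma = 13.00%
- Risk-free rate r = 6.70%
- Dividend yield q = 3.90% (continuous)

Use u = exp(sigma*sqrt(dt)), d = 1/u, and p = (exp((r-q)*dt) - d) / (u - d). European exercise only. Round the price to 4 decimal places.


dt = T/N = 0.125000
u = exp(sigma*sqrt(dt)) = 1.047035; d = 1/u = 0.955078
p = (exp((r-q)*dt) - d) / (u - d) = 0.526640
Discount per step: exp(-r*dt) = 0.991660
Stock lattice S(k, i) with i counting down-moves:
  k=0: S(0,0) = 49.8900
  k=1: S(1,0) = 52.2366; S(1,1) = 47.6489
  k=2: S(2,0) = 54.6935; S(2,1) = 49.8900; S(2,2) = 45.5084
Terminal payoffs V(N, i) = max(S_T - K, 0):
  V(2,0) = 8.583478; V(2,1) = 3.780000; V(2,2) = 0.000000
Backward induction: V(k, i) = exp(-r*dt) * [p * V(k+1, i) + (1-p) * V(k+1, i+1)].
  V(1,0) = exp(-r*dt) * [p*8.583478 + (1-p)*3.780000] = 6.257079
  V(1,1) = exp(-r*dt) * [p*3.780000 + (1-p)*0.000000] = 1.974096
  V(0,0) = exp(-r*dt) * [p*6.257079 + (1-p)*1.974096] = 4.194410

Answer: Price = V(0,0) = 4.1944


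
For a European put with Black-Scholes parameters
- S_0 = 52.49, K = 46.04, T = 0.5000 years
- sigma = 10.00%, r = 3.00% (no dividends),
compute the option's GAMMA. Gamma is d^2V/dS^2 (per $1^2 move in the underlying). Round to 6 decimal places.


d1 = 2.1016923521; d2 = 2.0309816739
phi(d1) = 0.0438274956; exp(-qT) = 1.0000000000; exp(-rT) = 0.9851119396
Gamma = exp(-qT) * phi(d1) / (S * sigma * sqrt(T)) = 1.0000000000 * 0.0438274956 / (52.4900 * 0.1000 * 0.7071067812) = 0.011808

Answer: Gamma = 0.011808


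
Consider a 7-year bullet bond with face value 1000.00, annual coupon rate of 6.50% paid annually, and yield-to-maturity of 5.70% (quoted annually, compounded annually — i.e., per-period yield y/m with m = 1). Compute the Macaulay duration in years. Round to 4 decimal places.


Answer: Macaulay duration = 5.8696 years

Derivation:
Coupon per period c = face * coupon_rate / m = 65.000000
Periods per year m = 1; per-period yield y/m = 0.057000
Number of cashflows N = 7
Cashflows (t years, CF_t, discount factor 1/(1+y/m)^(m*t), PV):
  t = 1.0000: CF_t = 65.000000, DF = 0.946074, PV = 61.494797
  t = 2.0000: CF_t = 65.000000, DF = 0.895056, PV = 58.178616
  t = 3.0000: CF_t = 65.000000, DF = 0.846789, PV = 55.041263
  t = 4.0000: CF_t = 65.000000, DF = 0.801125, PV = 52.073097
  t = 5.0000: CF_t = 65.000000, DF = 0.757923, PV = 49.264992
  t = 6.0000: CF_t = 65.000000, DF = 0.717051, PV = 46.608318
  t = 7.0000: CF_t = 1065.000000, DF = 0.678383, PV = 722.478116
Price P = sum_t PV_t = 1045.139199
Macaulay numerator sum_t t * PV_t:
  t * PV_t at t = 1.0000: 61.494797
  t * PV_t at t = 2.0000: 116.357231
  t * PV_t at t = 3.0000: 165.123790
  t * PV_t at t = 4.0000: 208.292388
  t * PV_t at t = 5.0000: 246.324962
  t * PV_t at t = 6.0000: 279.649910
  t * PV_t at t = 7.0000: 5057.346810
Macaulay duration D = (sum_t t * PV_t) / P = 6134.589888 / 1045.139199 = 5.869639


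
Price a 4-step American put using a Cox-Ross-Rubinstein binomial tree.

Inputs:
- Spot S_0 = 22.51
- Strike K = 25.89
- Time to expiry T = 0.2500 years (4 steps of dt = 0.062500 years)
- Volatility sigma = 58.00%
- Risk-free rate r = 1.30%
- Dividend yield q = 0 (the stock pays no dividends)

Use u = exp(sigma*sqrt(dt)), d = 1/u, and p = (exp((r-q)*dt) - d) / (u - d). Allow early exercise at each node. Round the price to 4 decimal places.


dt = T/N = 0.062500
u = exp(sigma*sqrt(dt)) = 1.156040; d = 1/u = 0.865022
p = (exp((r-q)*dt) - d) / (u - d) = 0.466606
Discount per step: exp(-r*dt) = 0.999188
Stock lattice S(k, i) with i counting down-moves:
  k=0: S(0,0) = 22.5100
  k=1: S(1,0) = 26.0225; S(1,1) = 19.4717
  k=2: S(2,0) = 30.0830; S(2,1) = 22.5100; S(2,2) = 16.8434
  k=3: S(3,0) = 34.7771; S(3,1) = 26.0225; S(3,2) = 19.4717; S(3,3) = 14.5699
  k=4: S(4,0) = 40.2037; S(4,1) = 30.0830; S(4,2) = 22.5100; S(4,3) = 16.8434; S(4,4) = 12.6033
Terminal payoffs V(N, i) = max(K - S_T, 0):
  V(4,0) = 0.000000; V(4,1) = 0.000000; V(4,2) = 3.380000; V(4,3) = 9.046587; V(4,4) = 13.286688
Backward induction: V(k, i) = exp(-r*dt) * [p * V(k+1, i) + (1-p) * V(k+1, i+1)]; then take max(V_cont, immediate exercise) for American.
  V(3,0) = exp(-r*dt) * [p*0.000000 + (1-p)*0.000000] = 0.000000; exercise = 0.000000; V(3,0) = max -> 0.000000
  V(3,1) = exp(-r*dt) * [p*0.000000 + (1-p)*3.380000] = 1.801406; exercise = 0.000000; V(3,1) = max -> 1.801406
  V(3,2) = exp(-r*dt) * [p*3.380000 + (1-p)*9.046587] = 6.397321; exercise = 6.418348; V(3,2) = max -> 6.418348
  V(3,3) = exp(-r*dt) * [p*9.046587 + (1-p)*13.286688] = 11.299045; exercise = 11.320072; V(3,3) = max -> 11.320072
  V(2,0) = exp(-r*dt) * [p*0.000000 + (1-p)*1.801406] = 0.960078; exercise = 0.000000; V(2,0) = max -> 0.960078
  V(2,1) = exp(-r*dt) * [p*1.801406 + (1-p)*6.418348] = 4.260590; exercise = 3.380000; V(2,1) = max -> 4.260590
  V(2,2) = exp(-r*dt) * [p*6.418348 + (1-p)*11.320072] = 9.025560; exercise = 9.046587; V(2,2) = max -> 9.046587
  V(1,0) = exp(-r*dt) * [p*0.960078 + (1-p)*4.260590] = 2.718340; exercise = 0.000000; V(1,0) = max -> 2.718340
  V(1,1) = exp(-r*dt) * [p*4.260590 + (1-p)*9.046587] = 6.807876; exercise = 6.418348; V(1,1) = max -> 6.807876
  V(0,0) = exp(-r*dt) * [p*2.718340 + (1-p)*6.807876] = 4.895693; exercise = 3.380000; V(0,0) = max -> 4.895693

Answer: Price = V(0,0) = 4.8957


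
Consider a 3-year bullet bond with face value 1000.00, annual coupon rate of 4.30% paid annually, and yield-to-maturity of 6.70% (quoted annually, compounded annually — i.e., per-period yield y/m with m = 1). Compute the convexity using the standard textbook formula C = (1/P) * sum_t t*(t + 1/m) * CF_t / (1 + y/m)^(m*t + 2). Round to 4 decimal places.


Coupon per period c = face * coupon_rate / m = 43.000000
Periods per year m = 1; per-period yield y/m = 0.067000
Number of cashflows N = 3
Cashflows (t years, CF_t, discount factor 1/(1+y/m)^(m*t), PV):
  t = 1.0000: CF_t = 43.000000, DF = 0.937207, PV = 40.299906
  t = 2.0000: CF_t = 43.000000, DF = 0.878357, PV = 37.769359
  t = 3.0000: CF_t = 1043.000000, DF = 0.823203, PV = 858.600328
Price P = sum_t PV_t = 936.669594
Convexity numerator sum_t t*(t + 1/m) * CF_t / (1+y/m)^(m*t + 2):
  t = 1.0000: term = 70.795425
  t = 2.0000: term = 199.049930
  t = 3.0000: term = 9049.893269
Convexity = (1/P) * sum = 9319.738624 / 936.669594 = 9.949868

Answer: Convexity = 9.9499


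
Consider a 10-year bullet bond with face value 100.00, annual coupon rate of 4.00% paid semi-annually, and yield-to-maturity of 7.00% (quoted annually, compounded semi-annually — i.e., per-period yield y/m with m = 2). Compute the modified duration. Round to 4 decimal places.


Answer: Modified duration = 7.8058

Derivation:
Coupon per period c = face * coupon_rate / m = 2.000000
Periods per year m = 2; per-period yield y/m = 0.035000
Number of cashflows N = 20
Cashflows (t years, CF_t, discount factor 1/(1+y/m)^(m*t), PV):
  t = 0.5000: CF_t = 2.000000, DF = 0.966184, PV = 1.932367
  t = 1.0000: CF_t = 2.000000, DF = 0.933511, PV = 1.867021
  t = 1.5000: CF_t = 2.000000, DF = 0.901943, PV = 1.803885
  t = 2.0000: CF_t = 2.000000, DF = 0.871442, PV = 1.742884
  t = 2.5000: CF_t = 2.000000, DF = 0.841973, PV = 1.683946
  t = 3.0000: CF_t = 2.000000, DF = 0.813501, PV = 1.627001
  t = 3.5000: CF_t = 2.000000, DF = 0.785991, PV = 1.571982
  t = 4.0000: CF_t = 2.000000, DF = 0.759412, PV = 1.518823
  t = 4.5000: CF_t = 2.000000, DF = 0.733731, PV = 1.467462
  t = 5.0000: CF_t = 2.000000, DF = 0.708919, PV = 1.417838
  t = 5.5000: CF_t = 2.000000, DF = 0.684946, PV = 1.369891
  t = 6.0000: CF_t = 2.000000, DF = 0.661783, PV = 1.323567
  t = 6.5000: CF_t = 2.000000, DF = 0.639404, PV = 1.278808
  t = 7.0000: CF_t = 2.000000, DF = 0.617782, PV = 1.235564
  t = 7.5000: CF_t = 2.000000, DF = 0.596891, PV = 1.193781
  t = 8.0000: CF_t = 2.000000, DF = 0.576706, PV = 1.153412
  t = 8.5000: CF_t = 2.000000, DF = 0.557204, PV = 1.114408
  t = 9.0000: CF_t = 2.000000, DF = 0.538361, PV = 1.076722
  t = 9.5000: CF_t = 2.000000, DF = 0.520156, PV = 1.040311
  t = 10.0000: CF_t = 102.000000, DF = 0.502566, PV = 51.261720
Price P = sum_t PV_t = 78.681395
First compute Macaulay numerator sum_t t * PV_t:
  t * PV_t at t = 0.5000: 0.966184
  t * PV_t at t = 1.0000: 1.867021
  t * PV_t at t = 1.5000: 2.705828
  t * PV_t at t = 2.0000: 3.485769
  t * PV_t at t = 2.5000: 4.209866
  t * PV_t at t = 3.0000: 4.881004
  t * PV_t at t = 3.5000: 5.501937
  t * PV_t at t = 4.0000: 6.075292
  t * PV_t at t = 4.5000: 6.603579
  t * PV_t at t = 5.0000: 7.089188
  t * PV_t at t = 5.5000: 7.534403
  t * PV_t at t = 6.0000: 7.941400
  t * PV_t at t = 6.5000: 8.312254
  t * PV_t at t = 7.0000: 8.648945
  t * PV_t at t = 7.5000: 8.953359
  t * PV_t at t = 8.0000: 9.227295
  t * PV_t at t = 8.5000: 9.472464
  t * PV_t at t = 9.0000: 9.690501
  t * PV_t at t = 9.5000: 9.882958
  t * PV_t at t = 10.0000: 512.617202
Macaulay duration D = 635.666448 / 78.681395 = 8.078993
Modified duration = D / (1 + y/m) = 8.078993 / (1 + 0.035000) = 7.805790


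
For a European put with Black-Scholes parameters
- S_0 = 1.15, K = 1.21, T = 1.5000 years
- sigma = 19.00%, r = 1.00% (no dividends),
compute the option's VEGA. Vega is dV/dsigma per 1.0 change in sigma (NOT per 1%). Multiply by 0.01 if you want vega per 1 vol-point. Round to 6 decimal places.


d1 = -0.0377454218; d2 = -0.2704469474
phi(d1) = 0.3986581917; exp(-qT) = 1.0000000000; exp(-rT) = 0.9851119396
Vega = S * exp(-qT) * phi(d1) * sqrt(T) = 1.1500 * 1.0000000000 * 0.3986581917 * 1.2247448714 = 0.561493

Answer: Vega = 0.561493


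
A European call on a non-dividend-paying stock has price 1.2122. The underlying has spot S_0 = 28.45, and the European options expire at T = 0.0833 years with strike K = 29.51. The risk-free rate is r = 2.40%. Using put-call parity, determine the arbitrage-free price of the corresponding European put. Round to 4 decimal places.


Answer: Put price = 2.2133

Derivation:
Put-call parity: C - P = S_0 * exp(-qT) - K * exp(-rT).
S_0 * exp(-qT) = 28.4500 * 1.00000000 = 28.45000000
K * exp(-rT) = 29.5100 * 0.99800280 = 29.45106254
P = C - S*exp(-qT) + K*exp(-rT)
P = 1.2122 - 28.45000000 + 29.45106254 = 2.2133


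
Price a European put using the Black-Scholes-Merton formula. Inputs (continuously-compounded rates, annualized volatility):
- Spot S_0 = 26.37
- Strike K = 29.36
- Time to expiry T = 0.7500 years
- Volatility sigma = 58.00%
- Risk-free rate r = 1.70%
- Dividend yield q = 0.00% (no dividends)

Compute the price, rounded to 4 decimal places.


Answer: Price = 6.8928

Derivation:
d1 = (ln(S/K) + (r - q + 0.5*sigma^2) * T) / (sigma * sqrt(T)) = 0.06269983
d2 = d1 - sigma * sqrt(T) = -0.43959490
exp(-rT) = 0.98733094; exp(-qT) = 1.00000000
P = K * exp(-rT) * N(-d2) - S_0 * exp(-qT) * N(-d1)
N(-d1) = 0.47500276; N(-d2) = 0.66988473
P = 29.3600 * 0.98733094 * 0.66988473 - 26.3700 * 1.00000000 * 0.47500276 = 6.8928


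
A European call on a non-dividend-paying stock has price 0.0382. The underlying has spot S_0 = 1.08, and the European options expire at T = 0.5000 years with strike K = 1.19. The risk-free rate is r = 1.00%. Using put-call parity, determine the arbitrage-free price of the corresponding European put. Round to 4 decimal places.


Put-call parity: C - P = S_0 * exp(-qT) - K * exp(-rT).
S_0 * exp(-qT) = 1.0800 * 1.00000000 = 1.08000000
K * exp(-rT) = 1.1900 * 0.99501248 = 1.18406485
P = C - S*exp(-qT) + K*exp(-rT)
P = 0.0382 - 1.08000000 + 1.18406485 = 0.1423

Answer: Put price = 0.1423


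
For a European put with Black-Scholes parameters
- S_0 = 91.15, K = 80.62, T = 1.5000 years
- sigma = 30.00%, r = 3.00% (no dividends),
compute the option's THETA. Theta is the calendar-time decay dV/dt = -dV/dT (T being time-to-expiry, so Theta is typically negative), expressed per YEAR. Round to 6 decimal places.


d1 = 0.6402959205; d2 = 0.2728724591
phi(d1) = 0.3250006924; exp(-qT) = 1.0000000000; exp(-rT) = 0.9559974818
Theta = -S*exp(-qT)*phi(d1)*sigma/(2*sqrt(T)) + r*K*exp(-rT)*N(-d2) - q*S*exp(-qT)*N(-d1)
N(-d1) = 0.2609901162; N(-d2) = 0.3924756289; sqrt(T) = 1.2247448714
Term 1 = -91.1500 * 1.0000000000 * 0.3250006924 * 0.3000 / (2 * 1.2247448714) = -3.6281613180
Term 2 = 0.0300 * 80.6200 * 0.9559974818 * 0.3924756289 = 0.9074725372
Term 3 = 0 (no dividend yield, q = 0)
Theta = -3.6281613180 + (0.9074725372) + (0.0000000000) = -2.720689

Answer: Theta = -2.720689


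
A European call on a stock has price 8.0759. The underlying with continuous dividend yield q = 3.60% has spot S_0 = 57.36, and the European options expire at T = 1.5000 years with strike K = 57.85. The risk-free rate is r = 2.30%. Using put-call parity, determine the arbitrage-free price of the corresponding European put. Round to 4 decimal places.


Answer: Put price = 9.6194

Derivation:
Put-call parity: C - P = S_0 * exp(-qT) - K * exp(-rT).
S_0 * exp(-qT) = 57.3600 * 0.94743211 = 54.34470563
K * exp(-rT) = 57.8500 * 0.96608834 = 55.88821045
P = C - S*exp(-qT) + K*exp(-rT)
P = 8.0759 - 54.34470563 + 55.88821045 = 9.6194


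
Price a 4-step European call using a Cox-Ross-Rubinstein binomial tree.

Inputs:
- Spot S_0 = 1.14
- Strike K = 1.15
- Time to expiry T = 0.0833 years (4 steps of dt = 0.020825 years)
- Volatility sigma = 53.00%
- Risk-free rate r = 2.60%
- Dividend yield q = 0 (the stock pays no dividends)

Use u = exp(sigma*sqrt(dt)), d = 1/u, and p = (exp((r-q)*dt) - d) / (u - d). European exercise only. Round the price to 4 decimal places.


dt = T/N = 0.020825
u = exp(sigma*sqrt(dt)) = 1.079484; d = 1/u = 0.926368
p = (exp((r-q)*dt) - d) / (u - d) = 0.484426
Discount per step: exp(-r*dt) = 0.999459
Stock lattice S(k, i) with i counting down-moves:
  k=0: S(0,0) = 1.1400
  k=1: S(1,0) = 1.2306; S(1,1) = 1.0561
  k=2: S(2,0) = 1.3284; S(2,1) = 1.1400; S(2,2) = 0.9783
  k=3: S(3,0) = 1.4340; S(3,1) = 1.2306; S(3,2) = 1.0561; S(3,3) = 0.9063
  k=4: S(4,0) = 1.5480; S(4,1) = 1.3284; S(4,2) = 1.1400; S(4,3) = 0.9783; S(4,4) = 0.8395
Terminal payoffs V(N, i) = max(S_T - K, 0):
  V(4,0) = 0.397998; V(4,1) = 0.178427; V(4,2) = 0.000000; V(4,3) = 0.000000; V(4,4) = 0.000000
Backward induction: V(k, i) = exp(-r*dt) * [p * V(k+1, i) + (1-p) * V(k+1, i+1)].
  V(3,0) = exp(-r*dt) * [p*0.397998 + (1-p)*0.178427] = 0.284639
  V(3,1) = exp(-r*dt) * [p*0.178427 + (1-p)*0.000000] = 0.086388
  V(3,2) = exp(-r*dt) * [p*0.000000 + (1-p)*0.000000] = 0.000000
  V(3,3) = exp(-r*dt) * [p*0.000000 + (1-p)*0.000000] = 0.000000
  V(2,0) = exp(-r*dt) * [p*0.284639 + (1-p)*0.086388] = 0.182327
  V(2,1) = exp(-r*dt) * [p*0.086388 + (1-p)*0.000000] = 0.041826
  V(2,2) = exp(-r*dt) * [p*0.000000 + (1-p)*0.000000] = 0.000000
  V(1,0) = exp(-r*dt) * [p*0.182327 + (1-p)*0.041826] = 0.109829
  V(1,1) = exp(-r*dt) * [p*0.041826 + (1-p)*0.000000] = 0.020251
  V(0,0) = exp(-r*dt) * [p*0.109829 + (1-p)*0.020251] = 0.063610

Answer: Price = V(0,0) = 0.0636


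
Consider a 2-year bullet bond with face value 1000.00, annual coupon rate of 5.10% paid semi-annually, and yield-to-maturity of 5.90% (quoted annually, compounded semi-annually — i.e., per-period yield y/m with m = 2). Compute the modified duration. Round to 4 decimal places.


Answer: Modified duration = 1.8708

Derivation:
Coupon per period c = face * coupon_rate / m = 25.500000
Periods per year m = 2; per-period yield y/m = 0.029500
Number of cashflows N = 4
Cashflows (t years, CF_t, discount factor 1/(1+y/m)^(m*t), PV):
  t = 0.5000: CF_t = 25.500000, DF = 0.971345, PV = 24.769305
  t = 1.0000: CF_t = 25.500000, DF = 0.943512, PV = 24.059549
  t = 1.5000: CF_t = 25.500000, DF = 0.916476, PV = 23.370130
  t = 2.0000: CF_t = 1025.500000, DF = 0.890214, PV = 912.914827
Price P = sum_t PV_t = 985.113812
First compute Macaulay numerator sum_t t * PV_t:
  t * PV_t at t = 0.5000: 12.384653
  t * PV_t at t = 1.0000: 24.059549
  t * PV_t at t = 1.5000: 35.055195
  t * PV_t at t = 2.0000: 1825.829655
Macaulay duration D = 1897.329051 / 985.113812 = 1.926000
Modified duration = D / (1 + y/m) = 1.926000 / (1 + 0.029500) = 1.870811


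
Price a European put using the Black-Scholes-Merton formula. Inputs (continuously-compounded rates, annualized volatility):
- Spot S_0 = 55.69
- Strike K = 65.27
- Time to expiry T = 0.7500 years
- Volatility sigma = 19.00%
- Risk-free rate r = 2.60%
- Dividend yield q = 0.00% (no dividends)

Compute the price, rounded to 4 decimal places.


Answer: Price = 9.4052

Derivation:
d1 = (ln(S/K) + (r - q + 0.5*sigma^2) * T) / (sigma * sqrt(T)) = -0.76389162
d2 = d1 - sigma * sqrt(T) = -0.92843645
exp(-rT) = 0.98068890; exp(-qT) = 1.00000000
P = K * exp(-rT) * N(-d2) - S_0 * exp(-qT) * N(-d1)
N(-d1) = 0.77753409; N(-d2) = 0.82340939
P = 65.2700 * 0.98068890 * 0.82340939 - 55.6900 * 1.00000000 * 0.77753409 = 9.4052


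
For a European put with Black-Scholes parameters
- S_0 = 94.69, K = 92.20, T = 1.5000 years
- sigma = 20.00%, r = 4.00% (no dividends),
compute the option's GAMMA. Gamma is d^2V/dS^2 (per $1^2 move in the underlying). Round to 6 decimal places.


d1 = 0.4762145577; d2 = 0.2312655834
phi(d1) = 0.3561765708; exp(-qT) = 1.0000000000; exp(-rT) = 0.9417645336
Gamma = exp(-qT) * phi(d1) / (S * sigma * sqrt(T)) = 1.0000000000 * 0.3561765708 / (94.6900 * 0.2000 * 1.2247448714) = 0.015356

Answer: Gamma = 0.015356


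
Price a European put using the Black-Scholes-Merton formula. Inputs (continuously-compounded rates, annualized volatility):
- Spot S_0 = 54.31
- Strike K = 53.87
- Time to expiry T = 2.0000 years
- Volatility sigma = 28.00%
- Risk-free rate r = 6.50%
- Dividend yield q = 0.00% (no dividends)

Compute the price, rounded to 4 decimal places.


Answer: Price = 4.9436

Derivation:
d1 = (ln(S/K) + (r - q + 0.5*sigma^2) * T) / (sigma * sqrt(T)) = 0.54683253
d2 = d1 - sigma * sqrt(T) = 0.15085273
exp(-rT) = 0.87809543; exp(-qT) = 1.00000000
P = K * exp(-rT) * N(-d2) - S_0 * exp(-qT) * N(-d1)
N(-d1) = 0.29224690; N(-d2) = 0.44004594
P = 53.8700 * 0.87809543 * 0.44004594 - 54.3100 * 1.00000000 * 0.29224690 = 4.9436


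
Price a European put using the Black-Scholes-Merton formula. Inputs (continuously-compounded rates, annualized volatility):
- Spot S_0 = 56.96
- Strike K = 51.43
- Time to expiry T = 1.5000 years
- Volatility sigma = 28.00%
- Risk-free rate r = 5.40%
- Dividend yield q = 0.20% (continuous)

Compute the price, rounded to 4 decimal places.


d1 = (ln(S/K) + (r - q + 0.5*sigma^2) * T) / (sigma * sqrt(T)) = 0.69672705
d2 = d1 - sigma * sqrt(T) = 0.35379849
exp(-rT) = 0.92219369; exp(-qT) = 0.99700450
P = K * exp(-rT) * N(-d2) - S_0 * exp(-qT) * N(-d1)
N(-d1) = 0.24298681; N(-d2) = 0.36174495
P = 51.4300 * 0.92219369 * 0.36174495 - 56.9600 * 0.99700450 * 0.24298681 = 3.3579

Answer: Price = 3.3579


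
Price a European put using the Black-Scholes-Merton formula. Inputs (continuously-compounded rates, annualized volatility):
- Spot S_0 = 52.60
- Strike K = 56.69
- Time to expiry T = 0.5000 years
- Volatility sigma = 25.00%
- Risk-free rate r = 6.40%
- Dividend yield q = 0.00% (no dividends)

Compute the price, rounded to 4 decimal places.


Answer: Price = 5.0487

Derivation:
d1 = (ln(S/K) + (r - q + 0.5*sigma^2) * T) / (sigma * sqrt(T)) = -0.15418723
d2 = d1 - sigma * sqrt(T) = -0.33096392
exp(-rT) = 0.96850658; exp(-qT) = 1.00000000
P = K * exp(-rT) * N(-d2) - S_0 * exp(-qT) * N(-d1)
N(-d1) = 0.56126894; N(-d2) = 0.62966413
P = 56.6900 * 0.96850658 * 0.62966413 - 52.6000 * 1.00000000 * 0.56126894 = 5.0487


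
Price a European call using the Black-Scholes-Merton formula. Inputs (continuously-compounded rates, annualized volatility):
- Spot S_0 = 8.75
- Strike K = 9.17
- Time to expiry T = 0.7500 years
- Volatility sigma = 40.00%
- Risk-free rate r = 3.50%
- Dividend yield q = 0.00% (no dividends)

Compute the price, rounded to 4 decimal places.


Answer: Price = 1.1267

Derivation:
d1 = (ln(S/K) + (r - q + 0.5*sigma^2) * T) / (sigma * sqrt(T)) = 0.11364105
d2 = d1 - sigma * sqrt(T) = -0.23276911
exp(-rT) = 0.97409154; exp(-qT) = 1.00000000
C = S_0 * exp(-qT) * N(d1) - K * exp(-rT) * N(d2)
N(d1) = 0.54523883; N(d2) = 0.40797035
C = 8.7500 * 1.00000000 * 0.54523883 - 9.1700 * 0.97409154 * 0.40797035 = 1.1267


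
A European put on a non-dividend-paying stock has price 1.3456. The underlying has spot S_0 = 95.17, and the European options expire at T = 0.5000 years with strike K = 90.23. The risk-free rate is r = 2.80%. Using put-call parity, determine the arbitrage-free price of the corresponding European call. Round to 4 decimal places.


Put-call parity: C - P = S_0 * exp(-qT) - K * exp(-rT).
S_0 * exp(-qT) = 95.1700 * 1.00000000 = 95.17000000
K * exp(-rT) = 90.2300 * 0.98609754 = 88.97558142
C = P + S*exp(-qT) - K*exp(-rT)
C = 1.3456 + 95.17000000 - 88.97558142 = 7.5400

Answer: Call price = 7.5400


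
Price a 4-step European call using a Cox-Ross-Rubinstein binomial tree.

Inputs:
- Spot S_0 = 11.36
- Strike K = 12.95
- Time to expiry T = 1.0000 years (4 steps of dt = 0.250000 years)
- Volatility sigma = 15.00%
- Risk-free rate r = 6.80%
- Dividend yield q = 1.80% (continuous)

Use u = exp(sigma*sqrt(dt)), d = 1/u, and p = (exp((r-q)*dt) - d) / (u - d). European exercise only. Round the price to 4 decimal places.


dt = T/N = 0.250000
u = exp(sigma*sqrt(dt)) = 1.077884; d = 1/u = 0.927743
p = (exp((r-q)*dt) - d) / (u - d) = 0.565037
Discount per step: exp(-r*dt) = 0.983144
Stock lattice S(k, i) with i counting down-moves:
  k=0: S(0,0) = 11.3600
  k=1: S(1,0) = 12.2448; S(1,1) = 10.5392
  k=2: S(2,0) = 13.1984; S(2,1) = 11.3600; S(2,2) = 9.7776
  k=3: S(3,0) = 14.2264; S(3,1) = 12.2448; S(3,2) = 10.5392; S(3,3) = 9.0711
  k=4: S(4,0) = 15.3344; S(4,1) = 13.1984; S(4,2) = 11.3600; S(4,3) = 9.7776; S(4,4) = 8.4157
Terminal payoffs V(N, i) = max(S_T - K, 0):
  V(4,0) = 2.384396; V(4,1) = 0.248437; V(4,2) = 0.000000; V(4,3) = 0.000000; V(4,4) = 0.000000
Backward induction: V(k, i) = exp(-r*dt) * [p * V(k+1, i) + (1-p) * V(k+1, i+1)].
  V(3,0) = exp(-r*dt) * [p*2.384396 + (1-p)*0.248437] = 1.430800
  V(3,1) = exp(-r*dt) * [p*0.248437 + (1-p)*0.000000] = 0.138010
  V(3,2) = exp(-r*dt) * [p*0.000000 + (1-p)*0.000000] = 0.000000
  V(3,3) = exp(-r*dt) * [p*0.000000 + (1-p)*0.000000] = 0.000000
  V(2,0) = exp(-r*dt) * [p*1.430800 + (1-p)*0.138010] = 0.853844
  V(2,1) = exp(-r*dt) * [p*0.138010 + (1-p)*0.000000] = 0.076666
  V(2,2) = exp(-r*dt) * [p*0.000000 + (1-p)*0.000000] = 0.000000
  V(1,0) = exp(-r*dt) * [p*0.853844 + (1-p)*0.076666] = 0.507106
  V(1,1) = exp(-r*dt) * [p*0.076666 + (1-p)*0.000000] = 0.042589
  V(0,0) = exp(-r*dt) * [p*0.507106 + (1-p)*0.042589] = 0.299916

Answer: Price = V(0,0) = 0.2999


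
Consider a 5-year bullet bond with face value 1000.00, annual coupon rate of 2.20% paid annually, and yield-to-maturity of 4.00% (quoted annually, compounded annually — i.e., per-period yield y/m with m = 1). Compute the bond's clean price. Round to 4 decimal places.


Coupon per period c = face * coupon_rate / m = 22.000000
Periods per year m = 1; per-period yield y/m = 0.040000
Number of cashflows N = 5
Cashflows (t years, CF_t, discount factor 1/(1+y/m)^(m*t), PV):
  t = 1.0000: CF_t = 22.000000, DF = 0.961538, PV = 21.153846
  t = 2.0000: CF_t = 22.000000, DF = 0.924556, PV = 20.340237
  t = 3.0000: CF_t = 22.000000, DF = 0.888996, PV = 19.557920
  t = 4.0000: CF_t = 22.000000, DF = 0.854804, PV = 18.805692
  t = 5.0000: CF_t = 1022.000000, DF = 0.821927, PV = 840.009503
Price P = sum_t PV_t = 919.867198

Answer: Price = 919.8672


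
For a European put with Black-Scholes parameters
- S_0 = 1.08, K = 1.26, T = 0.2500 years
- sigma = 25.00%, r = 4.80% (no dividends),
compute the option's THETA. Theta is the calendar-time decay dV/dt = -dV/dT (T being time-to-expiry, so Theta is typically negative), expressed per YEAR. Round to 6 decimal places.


Answer: Theta = -0.007582

Derivation:
d1 = -1.0747054386; d2 = -1.1997054386
phi(d1) = 0.2239271679; exp(-qT) = 1.0000000000; exp(-rT) = 0.9880717129
Theta = -S*exp(-qT)*phi(d1)*sigma/(2*sqrt(T)) + r*K*exp(-rT)*N(-d2) - q*S*exp(-qT)*N(-d1)
N(-d1) = 0.8587466860; N(-d2) = 0.8848731200; sqrt(T) = 0.5000000000
Term 1 = -1.0800 * 1.0000000000 * 0.2239271679 * 0.2500 / (2 * 0.5000000000) = -0.0604603353
Term 2 = 0.0480 * 1.2600 * 0.9880717129 * 0.8848731200 = 0.0528787587
Term 3 = 0 (no dividend yield, q = 0)
Theta = -0.0604603353 + (0.0528787587) + (0.0000000000) = -0.007582


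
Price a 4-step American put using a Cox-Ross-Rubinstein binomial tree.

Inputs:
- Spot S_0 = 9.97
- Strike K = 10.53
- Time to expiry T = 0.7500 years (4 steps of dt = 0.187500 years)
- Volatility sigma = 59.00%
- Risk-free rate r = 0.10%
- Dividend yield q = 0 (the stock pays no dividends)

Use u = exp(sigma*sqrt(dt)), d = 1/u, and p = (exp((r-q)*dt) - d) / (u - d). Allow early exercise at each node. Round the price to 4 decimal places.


Answer: Price = V(0,0) = 2.3213

Derivation:
dt = T/N = 0.187500
u = exp(sigma*sqrt(dt)) = 1.291078; d = 1/u = 0.774547
p = (exp((r-q)*dt) - d) / (u - d) = 0.436839
Discount per step: exp(-r*dt) = 0.999813
Stock lattice S(k, i) with i counting down-moves:
  k=0: S(0,0) = 9.9700
  k=1: S(1,0) = 12.8720; S(1,1) = 7.7222
  k=2: S(2,0) = 16.6188; S(2,1) = 9.9700; S(2,2) = 5.9812
  k=3: S(3,0) = 21.4562; S(3,1) = 12.8720; S(3,2) = 7.7222; S(3,3) = 4.6327
  k=4: S(4,0) = 27.7016; S(4,1) = 16.6188; S(4,2) = 9.9700; S(4,3) = 5.9812; S(4,4) = 3.5883
Terminal payoffs V(N, i) = max(K - S_T, 0):
  V(4,0) = 0.000000; V(4,1) = 0.000000; V(4,2) = 0.560000; V(4,3) = 4.548774; V(4,4) = 6.941729
Backward induction: V(k, i) = exp(-r*dt) * [p * V(k+1, i) + (1-p) * V(k+1, i+1)]; then take max(V_cont, immediate exercise) for American.
  V(3,0) = exp(-r*dt) * [p*0.000000 + (1-p)*0.000000] = 0.000000; exercise = 0.000000; V(3,0) = max -> 0.000000
  V(3,1) = exp(-r*dt) * [p*0.000000 + (1-p)*0.560000] = 0.315311; exercise = 0.000000; V(3,1) = max -> 0.315311
  V(3,2) = exp(-r*dt) * [p*0.560000 + (1-p)*4.548774] = 2.805797; exercise = 2.807771; V(3,2) = max -> 2.807771
  V(3,3) = exp(-r*dt) * [p*4.548774 + (1-p)*6.941729] = 5.895288; exercise = 5.897262; V(3,3) = max -> 5.897262
  V(2,0) = exp(-r*dt) * [p*0.000000 + (1-p)*0.315311] = 0.177538; exercise = 0.000000; V(2,0) = max -> 0.177538
  V(2,1) = exp(-r*dt) * [p*0.315311 + (1-p)*2.807771] = 1.718645; exercise = 0.560000; V(2,1) = max -> 1.718645
  V(2,2) = exp(-r*dt) * [p*2.807771 + (1-p)*5.897262] = 4.546800; exercise = 4.548774; V(2,2) = max -> 4.548774
  V(1,0) = exp(-r*dt) * [p*0.177538 + (1-p)*1.718645] = 1.045234; exercise = 0.000000; V(1,0) = max -> 1.045234
  V(1,1) = exp(-r*dt) * [p*1.718645 + (1-p)*4.548774] = 3.311843; exercise = 2.807771; V(1,1) = max -> 3.311843
  V(0,0) = exp(-r*dt) * [p*1.045234 + (1-p)*3.311843] = 2.321265; exercise = 0.560000; V(0,0) = max -> 2.321265


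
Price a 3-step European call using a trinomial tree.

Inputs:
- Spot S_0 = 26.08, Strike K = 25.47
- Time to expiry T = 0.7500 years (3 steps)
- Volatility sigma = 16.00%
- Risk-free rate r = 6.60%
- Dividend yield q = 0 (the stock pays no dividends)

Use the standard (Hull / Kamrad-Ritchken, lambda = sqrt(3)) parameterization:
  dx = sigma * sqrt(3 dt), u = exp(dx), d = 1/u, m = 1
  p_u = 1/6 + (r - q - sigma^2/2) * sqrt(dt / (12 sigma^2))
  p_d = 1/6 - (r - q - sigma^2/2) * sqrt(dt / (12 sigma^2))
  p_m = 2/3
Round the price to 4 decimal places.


dt = T/N = 0.250000; dx = sigma*sqrt(3*dt) = 0.138564
u = exp(dx) = 1.148623; d = 1/u = 0.870607
p_u = 0.214659, p_m = 0.666667, p_d = 0.118674
Discount per step: exp(-r*dt) = 0.983635
Stock lattice S(k, j) with j the centered position index:
  k=0: S(0,+0) = 26.0800
  k=1: S(1,-1) = 22.7054; S(1,+0) = 26.0800; S(1,+1) = 29.9561
  k=2: S(2,-2) = 19.7675; S(2,-1) = 22.7054; S(2,+0) = 26.0800; S(2,+1) = 29.9561; S(2,+2) = 34.4083
  k=3: S(3,-3) = 17.2098; S(3,-2) = 19.7675; S(3,-1) = 22.7054; S(3,+0) = 26.0800; S(3,+1) = 29.9561; S(3,+2) = 34.4083; S(3,+3) = 39.5221
Terminal payoffs V(N, j) = max(S_T - K, 0):
  V(3,-3) = 0.000000; V(3,-2) = 0.000000; V(3,-1) = 0.000000; V(3,+0) = 0.610000; V(3,+1) = 4.486095; V(3,+2) = 8.938267; V(3,+3) = 14.052136
Backward induction: V(k, j) = exp(-r*dt) * [p_u * V(k+1, j+1) + p_m * V(k+1, j) + p_d * V(k+1, j-1)]
  V(2,-2) = exp(-r*dt) * [p_u*0.000000 + p_m*0.000000 + p_d*0.000000] = 0.000000
  V(2,-1) = exp(-r*dt) * [p_u*0.610000 + p_m*0.000000 + p_d*0.000000] = 0.128799
  V(2,+0) = exp(-r*dt) * [p_u*4.486095 + p_m*0.610000 + p_d*0.000000] = 1.347233
  V(2,+1) = exp(-r*dt) * [p_u*8.938267 + p_m*4.486095 + p_d*0.610000] = 4.900275
  V(2,+2) = exp(-r*dt) * [p_u*14.052136 + p_m*8.938267 + p_d*4.486095] = 9.352057
  V(1,-1) = exp(-r*dt) * [p_u*1.347233 + p_m*0.128799 + p_d*0.000000] = 0.368924
  V(1,+0) = exp(-r*dt) * [p_u*4.900275 + p_m*1.347233 + p_d*0.128799] = 1.933166
  V(1,+1) = exp(-r*dt) * [p_u*9.352057 + p_m*4.900275 + p_d*1.347233] = 5.345305
  V(0,+0) = exp(-r*dt) * [p_u*5.345305 + p_m*1.933166 + p_d*0.368924] = 2.439393

Answer: Price = V(0,0) = 2.4394


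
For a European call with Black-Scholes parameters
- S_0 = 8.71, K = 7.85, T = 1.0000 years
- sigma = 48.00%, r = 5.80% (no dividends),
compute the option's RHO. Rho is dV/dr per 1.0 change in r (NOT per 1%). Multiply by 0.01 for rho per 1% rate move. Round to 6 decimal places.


d1 = 0.5774130397; d2 = 0.0974130397
phi(d1) = 0.3376851109; exp(-qT) = 1.0000000000; exp(-rT) = 0.9436499474
N(d2) = 0.5388008051
Rho = K*T*exp(-rT)*N(d2) = 7.8500 * 1.0000 * 0.9436499474 * 0.5388008051 = 3.991249

Answer: Rho = 3.991249


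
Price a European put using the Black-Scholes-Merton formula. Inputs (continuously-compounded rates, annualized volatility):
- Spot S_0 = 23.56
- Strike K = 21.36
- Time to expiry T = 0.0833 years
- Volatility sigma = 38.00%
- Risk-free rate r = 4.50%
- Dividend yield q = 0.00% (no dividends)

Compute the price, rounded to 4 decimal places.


d1 = (ln(S/K) + (r - q + 0.5*sigma^2) * T) / (sigma * sqrt(T)) = 0.98284466
d2 = d1 - sigma * sqrt(T) = 0.87317005
exp(-rT) = 0.99625852; exp(-qT) = 1.00000000
P = K * exp(-rT) * N(-d2) - S_0 * exp(-qT) * N(-d1)
N(-d1) = 0.16284195; N(-d2) = 0.19128520
P = 21.3600 * 0.99625852 * 0.19128520 - 23.5600 * 1.00000000 * 0.16284195 = 0.2340

Answer: Price = 0.2340


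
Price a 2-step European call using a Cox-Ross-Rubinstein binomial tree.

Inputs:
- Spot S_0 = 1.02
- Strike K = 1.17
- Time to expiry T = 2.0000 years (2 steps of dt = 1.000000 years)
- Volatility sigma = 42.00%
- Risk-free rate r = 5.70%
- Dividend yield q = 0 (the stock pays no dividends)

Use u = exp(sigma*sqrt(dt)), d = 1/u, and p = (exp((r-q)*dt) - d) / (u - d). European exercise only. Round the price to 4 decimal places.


Answer: Price = V(0,0) = 0.2294

Derivation:
dt = T/N = 1.000000
u = exp(sigma*sqrt(dt)) = 1.521962; d = 1/u = 0.657047
p = (exp((r-q)*dt) - d) / (u - d) = 0.464334
Discount per step: exp(-r*dt) = 0.944594
Stock lattice S(k, i) with i counting down-moves:
  k=0: S(0,0) = 1.0200
  k=1: S(1,0) = 1.5524; S(1,1) = 0.6702
  k=2: S(2,0) = 2.3627; S(2,1) = 1.0200; S(2,2) = 0.4403
Terminal payoffs V(N, i) = max(S_T - K, 0):
  V(2,0) = 1.192694; V(2,1) = 0.000000; V(2,2) = 0.000000
Backward induction: V(k, i) = exp(-r*dt) * [p * V(k+1, i) + (1-p) * V(k+1, i+1)].
  V(1,0) = exp(-r*dt) * [p*1.192694 + (1-p)*0.000000] = 0.523124
  V(1,1) = exp(-r*dt) * [p*0.000000 + (1-p)*0.000000] = 0.000000
  V(0,0) = exp(-r*dt) * [p*0.523124 + (1-p)*0.000000] = 0.229446


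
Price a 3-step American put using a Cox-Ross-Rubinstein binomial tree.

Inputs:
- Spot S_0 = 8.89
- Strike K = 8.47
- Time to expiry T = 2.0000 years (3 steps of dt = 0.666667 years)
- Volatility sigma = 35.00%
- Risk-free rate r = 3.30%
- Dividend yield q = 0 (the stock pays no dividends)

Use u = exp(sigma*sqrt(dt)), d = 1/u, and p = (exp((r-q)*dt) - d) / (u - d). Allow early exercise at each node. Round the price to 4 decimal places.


dt = T/N = 0.666667
u = exp(sigma*sqrt(dt)) = 1.330791; d = 1/u = 0.751433
p = (exp((r-q)*dt) - d) / (u - d) = 0.467433
Discount per step: exp(-r*dt) = 0.978240
Stock lattice S(k, i) with i counting down-moves:
  k=0: S(0,0) = 8.8900
  k=1: S(1,0) = 11.8307; S(1,1) = 6.6802
  k=2: S(2,0) = 15.7442; S(2,1) = 8.8900; S(2,2) = 5.0197
  k=3: S(3,0) = 20.9523; S(3,1) = 11.8307; S(3,2) = 6.6802; S(3,3) = 3.7720
Terminal payoffs V(N, i) = max(K - S_T, 0):
  V(3,0) = 0.000000; V(3,1) = 0.000000; V(3,2) = 1.789764; V(3,3) = 4.697999
Backward induction: V(k, i) = exp(-r*dt) * [p * V(k+1, i) + (1-p) * V(k+1, i+1)]; then take max(V_cont, immediate exercise) for American.
  V(2,0) = exp(-r*dt) * [p*0.000000 + (1-p)*0.000000] = 0.000000; exercise = 0.000000; V(2,0) = max -> 0.000000
  V(2,1) = exp(-r*dt) * [p*0.000000 + (1-p)*1.789764] = 0.932429; exercise = 0.000000; V(2,1) = max -> 0.932429
  V(2,2) = exp(-r*dt) * [p*1.789764 + (1-p)*4.697999] = 3.265948; exercise = 3.450253; V(2,2) = max -> 3.450253
  V(1,0) = exp(-r*dt) * [p*0.000000 + (1-p)*0.932429] = 0.485776; exercise = 0.000000; V(1,0) = max -> 0.485776
  V(1,1) = exp(-r*dt) * [p*0.932429 + (1-p)*3.450253] = 2.223873; exercise = 1.789764; V(1,1) = max -> 2.223873
  V(0,0) = exp(-r*dt) * [p*0.485776 + (1-p)*2.223873] = 1.380717; exercise = 0.000000; V(0,0) = max -> 1.380717

Answer: Price = V(0,0) = 1.3807


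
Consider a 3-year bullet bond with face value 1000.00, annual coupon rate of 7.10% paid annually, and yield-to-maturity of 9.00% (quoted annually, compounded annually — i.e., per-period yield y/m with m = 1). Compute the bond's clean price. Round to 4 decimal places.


Answer: Price = 951.9054

Derivation:
Coupon per period c = face * coupon_rate / m = 71.000000
Periods per year m = 1; per-period yield y/m = 0.090000
Number of cashflows N = 3
Cashflows (t years, CF_t, discount factor 1/(1+y/m)^(m*t), PV):
  t = 1.0000: CF_t = 71.000000, DF = 0.917431, PV = 65.137615
  t = 2.0000: CF_t = 71.000000, DF = 0.841680, PV = 59.759280
  t = 3.0000: CF_t = 1071.000000, DF = 0.772183, PV = 827.008507
Price P = sum_t PV_t = 951.905401


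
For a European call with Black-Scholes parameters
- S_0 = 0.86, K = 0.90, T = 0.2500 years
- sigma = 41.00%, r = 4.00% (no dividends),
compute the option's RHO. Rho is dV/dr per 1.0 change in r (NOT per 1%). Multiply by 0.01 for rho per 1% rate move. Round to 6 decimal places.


Answer: Rho = 0.087205

Derivation:
d1 = -0.0704871906; d2 = -0.2754871906
phi(d1) = 0.3979524492; exp(-qT) = 1.0000000000; exp(-rT) = 0.9900498337
N(d2) = 0.3914709828
Rho = K*T*exp(-rT)*N(d2) = 0.9000 * 0.2500 * 0.9900498337 * 0.3914709828 = 0.087205


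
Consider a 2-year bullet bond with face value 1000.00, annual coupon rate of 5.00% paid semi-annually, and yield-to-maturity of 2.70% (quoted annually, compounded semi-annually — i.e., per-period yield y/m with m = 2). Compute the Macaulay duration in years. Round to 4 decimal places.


Answer: Macaulay duration = 1.9298 years

Derivation:
Coupon per period c = face * coupon_rate / m = 25.000000
Periods per year m = 2; per-period yield y/m = 0.013500
Number of cashflows N = 4
Cashflows (t years, CF_t, discount factor 1/(1+y/m)^(m*t), PV):
  t = 0.5000: CF_t = 25.000000, DF = 0.986680, PV = 24.666996
  t = 1.0000: CF_t = 25.000000, DF = 0.973537, PV = 24.338427
  t = 1.5000: CF_t = 25.000000, DF = 0.960569, PV = 24.014235
  t = 2.0000: CF_t = 1025.000000, DF = 0.947774, PV = 971.468791
Price P = sum_t PV_t = 1044.488448
Macaulay numerator sum_t t * PV_t:
  t * PV_t at t = 0.5000: 12.333498
  t * PV_t at t = 1.0000: 24.338427
  t * PV_t at t = 1.5000: 36.021352
  t * PV_t at t = 2.0000: 1942.937582
Macaulay duration D = (sum_t t * PV_t) / P = 2015.630859 / 1044.488448 = 1.929778


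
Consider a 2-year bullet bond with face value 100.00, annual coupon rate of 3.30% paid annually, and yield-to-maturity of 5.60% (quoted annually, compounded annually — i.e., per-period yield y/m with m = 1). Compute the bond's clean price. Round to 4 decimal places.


Answer: Price = 95.7594

Derivation:
Coupon per period c = face * coupon_rate / m = 3.300000
Periods per year m = 1; per-period yield y/m = 0.056000
Number of cashflows N = 2
Cashflows (t years, CF_t, discount factor 1/(1+y/m)^(m*t), PV):
  t = 1.0000: CF_t = 3.300000, DF = 0.946970, PV = 3.125000
  t = 2.0000: CF_t = 103.300000, DF = 0.896752, PV = 92.634441
Price P = sum_t PV_t = 95.759441


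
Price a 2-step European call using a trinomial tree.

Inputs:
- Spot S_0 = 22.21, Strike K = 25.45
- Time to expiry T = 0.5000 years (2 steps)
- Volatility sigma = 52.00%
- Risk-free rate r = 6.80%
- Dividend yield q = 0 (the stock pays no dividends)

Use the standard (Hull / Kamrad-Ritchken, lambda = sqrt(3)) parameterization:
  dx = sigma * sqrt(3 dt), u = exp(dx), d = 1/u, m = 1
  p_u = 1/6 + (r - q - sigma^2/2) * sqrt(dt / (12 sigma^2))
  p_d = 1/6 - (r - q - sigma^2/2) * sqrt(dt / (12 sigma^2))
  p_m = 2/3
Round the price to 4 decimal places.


Answer: Price = V(0,0) = 2.4105

Derivation:
dt = T/N = 0.250000; dx = sigma*sqrt(3*dt) = 0.450333
u = exp(dx) = 1.568835; d = 1/u = 0.637416
p_u = 0.148014, p_m = 0.666667, p_d = 0.185320
Discount per step: exp(-r*dt) = 0.983144
Stock lattice S(k, j) with j the centered position index:
  k=0: S(0,+0) = 22.2100
  k=1: S(1,-1) = 14.1570; S(1,+0) = 22.2100; S(1,+1) = 34.8438
  k=2: S(2,-2) = 9.0239; S(2,-1) = 14.1570; S(2,+0) = 22.2100; S(2,+1) = 34.8438; S(2,+2) = 54.6642
Terminal payoffs V(N, j) = max(S_T - K, 0):
  V(2,-2) = 0.000000; V(2,-1) = 0.000000; V(2,+0) = 0.000000; V(2,+1) = 9.393822; V(2,+2) = 29.214202
Backward induction: V(k, j) = exp(-r*dt) * [p_u * V(k+1, j+1) + p_m * V(k+1, j) + p_d * V(k+1, j-1)]
  V(1,-1) = exp(-r*dt) * [p_u*0.000000 + p_m*0.000000 + p_d*0.000000] = 0.000000
  V(1,+0) = exp(-r*dt) * [p_u*9.393822 + p_m*0.000000 + p_d*0.000000] = 1.366978
  V(1,+1) = exp(-r*dt) * [p_u*29.214202 + p_m*9.393822 + p_d*0.000000] = 10.408201
  V(0,+0) = exp(-r*dt) * [p_u*10.408201 + p_m*1.366978 + p_d*0.000000] = 2.410547


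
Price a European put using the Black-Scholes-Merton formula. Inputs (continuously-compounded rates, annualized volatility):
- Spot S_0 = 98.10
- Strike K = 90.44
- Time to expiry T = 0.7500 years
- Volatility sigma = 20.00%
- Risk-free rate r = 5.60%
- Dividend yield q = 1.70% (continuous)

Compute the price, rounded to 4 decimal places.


d1 = (ln(S/K) + (r - q + 0.5*sigma^2) * T) / (sigma * sqrt(T)) = 0.72486742
d2 = d1 - sigma * sqrt(T) = 0.55166233
exp(-rT) = 0.95886978; exp(-qT) = 0.98733094
P = K * exp(-rT) * N(-d2) - S_0 * exp(-qT) * N(-d1)
N(-d1) = 0.23426669; N(-d2) = 0.29058986
P = 90.4400 * 0.95886978 * 0.29058986 - 98.1000 * 0.98733094 * 0.23426669 = 2.5096

Answer: Price = 2.5096
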